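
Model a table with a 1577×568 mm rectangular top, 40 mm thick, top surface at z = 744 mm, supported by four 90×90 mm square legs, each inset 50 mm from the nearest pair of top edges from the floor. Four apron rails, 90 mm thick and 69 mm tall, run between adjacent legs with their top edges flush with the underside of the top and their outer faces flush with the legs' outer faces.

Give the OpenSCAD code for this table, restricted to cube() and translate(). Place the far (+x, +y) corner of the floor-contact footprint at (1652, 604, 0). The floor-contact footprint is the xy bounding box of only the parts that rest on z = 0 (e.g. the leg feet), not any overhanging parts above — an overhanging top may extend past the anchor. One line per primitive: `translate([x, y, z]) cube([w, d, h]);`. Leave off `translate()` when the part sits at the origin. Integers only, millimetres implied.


translate([125, 86, 704]) cube([1577, 568, 40]);
translate([175, 136, 0]) cube([90, 90, 704]);
translate([1562, 136, 0]) cube([90, 90, 704]);
translate([175, 514, 0]) cube([90, 90, 704]);
translate([1562, 514, 0]) cube([90, 90, 704]);
translate([265, 136, 635]) cube([1297, 90, 69]);
translate([265, 514, 635]) cube([1297, 90, 69]);
translate([175, 226, 635]) cube([90, 288, 69]);
translate([1562, 226, 635]) cube([90, 288, 69]);


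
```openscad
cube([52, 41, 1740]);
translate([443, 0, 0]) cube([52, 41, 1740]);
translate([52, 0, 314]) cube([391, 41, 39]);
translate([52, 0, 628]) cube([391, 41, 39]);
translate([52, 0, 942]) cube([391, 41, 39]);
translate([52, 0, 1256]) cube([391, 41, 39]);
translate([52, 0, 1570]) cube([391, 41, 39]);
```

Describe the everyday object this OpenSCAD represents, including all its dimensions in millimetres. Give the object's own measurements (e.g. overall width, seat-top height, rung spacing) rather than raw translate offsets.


A straight ladder. Two 52×41 mm vertical rails, 1740 mm tall, stand 495 mm apart (outside-to-outside) with their front faces coplanar on the −y side. 5 rungs, each 41 mm deep and 39 mm tall, span between the inner faces of the rails, front faces flush with the rails. The lowest rung's underside is at z = 314 mm and rungs are spaced 314 mm apart (underside to underside).


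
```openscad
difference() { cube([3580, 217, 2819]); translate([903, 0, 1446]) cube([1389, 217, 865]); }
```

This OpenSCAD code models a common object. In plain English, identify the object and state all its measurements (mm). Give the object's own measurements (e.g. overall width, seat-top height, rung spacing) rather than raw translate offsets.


A wall 3580 mm long (x), 217 mm thick (y), 2819 mm tall, with a rectangular window opening cut through it. The opening is 1389 mm wide and 865 mm tall; its sill is at z = 1446 mm and its near (−x) edge is 903 mm from the wall's −x end. The opening passes through the full wall thickness.


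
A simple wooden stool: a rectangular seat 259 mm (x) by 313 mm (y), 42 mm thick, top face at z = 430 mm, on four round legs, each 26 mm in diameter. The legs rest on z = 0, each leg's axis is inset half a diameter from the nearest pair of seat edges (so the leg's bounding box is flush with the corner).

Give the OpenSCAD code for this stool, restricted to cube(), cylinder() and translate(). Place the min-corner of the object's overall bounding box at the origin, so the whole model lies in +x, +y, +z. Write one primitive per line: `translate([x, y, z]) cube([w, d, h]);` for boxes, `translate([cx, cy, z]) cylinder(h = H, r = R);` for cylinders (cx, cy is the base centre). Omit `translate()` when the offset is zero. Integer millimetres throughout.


translate([0, 0, 388]) cube([259, 313, 42]);
translate([13, 13, 0]) cylinder(h = 388, r = 13);
translate([246, 13, 0]) cylinder(h = 388, r = 13);
translate([13, 300, 0]) cylinder(h = 388, r = 13);
translate([246, 300, 0]) cylinder(h = 388, r = 13);


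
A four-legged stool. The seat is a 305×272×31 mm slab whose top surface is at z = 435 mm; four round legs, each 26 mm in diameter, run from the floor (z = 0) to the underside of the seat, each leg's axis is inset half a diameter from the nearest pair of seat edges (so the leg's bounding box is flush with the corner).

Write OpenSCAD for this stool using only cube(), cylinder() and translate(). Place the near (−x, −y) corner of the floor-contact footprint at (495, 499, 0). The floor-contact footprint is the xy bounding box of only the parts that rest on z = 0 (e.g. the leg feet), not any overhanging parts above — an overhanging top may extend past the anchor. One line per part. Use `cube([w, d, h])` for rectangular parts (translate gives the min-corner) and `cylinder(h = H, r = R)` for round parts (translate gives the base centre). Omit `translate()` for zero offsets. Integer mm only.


translate([495, 499, 404]) cube([305, 272, 31]);
translate([508, 512, 0]) cylinder(h = 404, r = 13);
translate([787, 512, 0]) cylinder(h = 404, r = 13);
translate([508, 758, 0]) cylinder(h = 404, r = 13);
translate([787, 758, 0]) cylinder(h = 404, r = 13);


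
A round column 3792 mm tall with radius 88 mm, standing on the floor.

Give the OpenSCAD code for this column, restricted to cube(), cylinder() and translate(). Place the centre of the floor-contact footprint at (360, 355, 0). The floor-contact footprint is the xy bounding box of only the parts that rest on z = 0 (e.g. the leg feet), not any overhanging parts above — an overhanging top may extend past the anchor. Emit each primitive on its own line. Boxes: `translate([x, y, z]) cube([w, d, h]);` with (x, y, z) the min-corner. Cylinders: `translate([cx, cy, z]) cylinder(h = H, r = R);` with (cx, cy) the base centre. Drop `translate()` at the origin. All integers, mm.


translate([360, 355, 0]) cylinder(h = 3792, r = 88);


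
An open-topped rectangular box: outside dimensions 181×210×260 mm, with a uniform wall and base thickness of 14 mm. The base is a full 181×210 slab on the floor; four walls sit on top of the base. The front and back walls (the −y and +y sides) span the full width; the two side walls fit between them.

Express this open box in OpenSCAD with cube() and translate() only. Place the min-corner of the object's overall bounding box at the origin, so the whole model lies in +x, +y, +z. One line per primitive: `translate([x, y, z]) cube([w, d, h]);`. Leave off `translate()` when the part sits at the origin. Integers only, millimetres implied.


cube([181, 210, 14]);
translate([0, 0, 14]) cube([181, 14, 246]);
translate([0, 196, 14]) cube([181, 14, 246]);
translate([0, 14, 14]) cube([14, 182, 246]);
translate([167, 14, 14]) cube([14, 182, 246]);


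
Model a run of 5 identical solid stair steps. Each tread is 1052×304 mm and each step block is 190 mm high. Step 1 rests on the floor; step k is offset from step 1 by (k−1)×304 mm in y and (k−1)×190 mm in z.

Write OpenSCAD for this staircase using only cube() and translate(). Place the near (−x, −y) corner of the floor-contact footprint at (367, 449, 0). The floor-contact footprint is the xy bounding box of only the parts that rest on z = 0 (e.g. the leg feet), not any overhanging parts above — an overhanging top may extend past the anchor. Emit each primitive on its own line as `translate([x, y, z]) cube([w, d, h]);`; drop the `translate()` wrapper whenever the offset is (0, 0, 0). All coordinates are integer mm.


translate([367, 449, 0]) cube([1052, 304, 190]);
translate([367, 753, 190]) cube([1052, 304, 190]);
translate([367, 1057, 380]) cube([1052, 304, 190]);
translate([367, 1361, 570]) cube([1052, 304, 190]);
translate([367, 1665, 760]) cube([1052, 304, 190]);


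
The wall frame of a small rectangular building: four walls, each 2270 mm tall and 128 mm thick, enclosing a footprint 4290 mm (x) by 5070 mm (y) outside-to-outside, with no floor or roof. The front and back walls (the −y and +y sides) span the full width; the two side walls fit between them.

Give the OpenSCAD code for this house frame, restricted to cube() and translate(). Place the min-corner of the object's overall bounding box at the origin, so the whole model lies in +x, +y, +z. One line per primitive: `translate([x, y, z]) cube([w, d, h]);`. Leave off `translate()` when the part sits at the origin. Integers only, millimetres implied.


cube([4290, 128, 2270]);
translate([0, 4942, 0]) cube([4290, 128, 2270]);
translate([0, 128, 0]) cube([128, 4814, 2270]);
translate([4162, 128, 0]) cube([128, 4814, 2270]);


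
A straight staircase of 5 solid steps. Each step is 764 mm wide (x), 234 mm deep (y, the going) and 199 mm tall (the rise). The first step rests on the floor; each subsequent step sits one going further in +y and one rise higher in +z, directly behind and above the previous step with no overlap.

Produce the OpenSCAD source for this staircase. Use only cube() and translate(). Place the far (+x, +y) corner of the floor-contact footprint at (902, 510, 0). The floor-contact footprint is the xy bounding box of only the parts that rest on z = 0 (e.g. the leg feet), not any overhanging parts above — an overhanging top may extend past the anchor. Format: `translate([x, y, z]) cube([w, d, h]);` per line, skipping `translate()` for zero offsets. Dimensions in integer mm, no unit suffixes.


translate([138, 276, 0]) cube([764, 234, 199]);
translate([138, 510, 199]) cube([764, 234, 199]);
translate([138, 744, 398]) cube([764, 234, 199]);
translate([138, 978, 597]) cube([764, 234, 199]);
translate([138, 1212, 796]) cube([764, 234, 199]);


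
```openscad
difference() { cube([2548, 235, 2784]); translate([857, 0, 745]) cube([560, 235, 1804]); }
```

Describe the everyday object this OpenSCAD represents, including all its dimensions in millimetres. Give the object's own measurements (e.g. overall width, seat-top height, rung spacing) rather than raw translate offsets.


A wall 2548 mm long (x), 235 mm thick (y), 2784 mm tall, with a rectangular window opening cut through it. The opening is 560 mm wide and 1804 mm tall; its sill is at z = 745 mm and its near (−x) edge is 857 mm from the wall's −x end. The opening passes through the full wall thickness.


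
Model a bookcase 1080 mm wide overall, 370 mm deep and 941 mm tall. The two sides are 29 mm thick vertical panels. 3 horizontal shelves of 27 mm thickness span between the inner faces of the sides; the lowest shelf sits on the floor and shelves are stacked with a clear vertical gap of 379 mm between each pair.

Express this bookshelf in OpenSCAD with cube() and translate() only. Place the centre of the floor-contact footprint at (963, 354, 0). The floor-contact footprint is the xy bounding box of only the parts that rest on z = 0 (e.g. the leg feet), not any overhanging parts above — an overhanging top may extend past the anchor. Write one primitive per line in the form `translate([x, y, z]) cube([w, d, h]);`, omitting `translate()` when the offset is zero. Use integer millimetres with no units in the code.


translate([423, 169, 0]) cube([29, 370, 941]);
translate([1474, 169, 0]) cube([29, 370, 941]);
translate([452, 169, 0]) cube([1022, 370, 27]);
translate([452, 169, 406]) cube([1022, 370, 27]);
translate([452, 169, 812]) cube([1022, 370, 27]);


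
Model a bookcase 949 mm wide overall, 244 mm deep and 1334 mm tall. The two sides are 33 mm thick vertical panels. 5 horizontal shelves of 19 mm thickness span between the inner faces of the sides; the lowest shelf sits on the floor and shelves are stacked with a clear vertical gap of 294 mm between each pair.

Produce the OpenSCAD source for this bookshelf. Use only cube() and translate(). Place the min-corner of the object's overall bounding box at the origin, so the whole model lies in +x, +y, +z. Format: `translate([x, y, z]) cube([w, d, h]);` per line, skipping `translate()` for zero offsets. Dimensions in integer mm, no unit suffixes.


cube([33, 244, 1334]);
translate([916, 0, 0]) cube([33, 244, 1334]);
translate([33, 0, 0]) cube([883, 244, 19]);
translate([33, 0, 313]) cube([883, 244, 19]);
translate([33, 0, 626]) cube([883, 244, 19]);
translate([33, 0, 939]) cube([883, 244, 19]);
translate([33, 0, 1252]) cube([883, 244, 19]);


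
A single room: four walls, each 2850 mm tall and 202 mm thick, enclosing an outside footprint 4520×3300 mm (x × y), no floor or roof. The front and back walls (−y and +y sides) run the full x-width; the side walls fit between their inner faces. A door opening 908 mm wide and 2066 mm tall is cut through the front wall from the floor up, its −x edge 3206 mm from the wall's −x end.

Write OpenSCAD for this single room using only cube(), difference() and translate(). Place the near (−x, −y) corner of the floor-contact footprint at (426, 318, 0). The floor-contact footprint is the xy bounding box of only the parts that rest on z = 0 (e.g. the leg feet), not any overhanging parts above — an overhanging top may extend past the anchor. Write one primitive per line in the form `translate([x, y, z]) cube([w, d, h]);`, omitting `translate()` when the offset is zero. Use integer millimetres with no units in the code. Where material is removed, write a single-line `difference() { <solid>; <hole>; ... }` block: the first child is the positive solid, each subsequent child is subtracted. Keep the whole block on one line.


difference() { translate([426, 318, 0]) cube([4520, 202, 2850]); translate([3632, 318, 0]) cube([908, 202, 2066]); }
translate([426, 3416, 0]) cube([4520, 202, 2850]);
translate([426, 520, 0]) cube([202, 2896, 2850]);
translate([4744, 520, 0]) cube([202, 2896, 2850]);


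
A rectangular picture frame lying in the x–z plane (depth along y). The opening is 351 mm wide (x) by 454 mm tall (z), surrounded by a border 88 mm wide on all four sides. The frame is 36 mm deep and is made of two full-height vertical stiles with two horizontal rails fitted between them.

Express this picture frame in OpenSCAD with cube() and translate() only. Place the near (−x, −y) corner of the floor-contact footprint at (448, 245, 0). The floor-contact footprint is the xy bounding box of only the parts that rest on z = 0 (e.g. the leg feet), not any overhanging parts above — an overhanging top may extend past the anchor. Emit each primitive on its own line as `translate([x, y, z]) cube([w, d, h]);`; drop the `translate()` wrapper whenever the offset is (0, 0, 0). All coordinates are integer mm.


translate([448, 245, 0]) cube([88, 36, 630]);
translate([887, 245, 0]) cube([88, 36, 630]);
translate([536, 245, 0]) cube([351, 36, 88]);
translate([536, 245, 542]) cube([351, 36, 88]);


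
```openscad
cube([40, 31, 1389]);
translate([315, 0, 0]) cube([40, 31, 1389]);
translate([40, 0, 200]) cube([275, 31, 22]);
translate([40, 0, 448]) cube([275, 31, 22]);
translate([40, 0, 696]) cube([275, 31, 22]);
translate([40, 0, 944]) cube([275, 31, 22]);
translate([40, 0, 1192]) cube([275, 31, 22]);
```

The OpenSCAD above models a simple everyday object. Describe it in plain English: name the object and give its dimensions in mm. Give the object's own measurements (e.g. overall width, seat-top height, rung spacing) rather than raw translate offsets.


A straight ladder. Two 40×31 mm vertical rails, 1389 mm tall, stand 355 mm apart (outside-to-outside) with their front faces coplanar on the −y side. 5 rungs, each 31 mm deep and 22 mm tall, span between the inner faces of the rails, front faces flush with the rails. The lowest rung's underside is at z = 200 mm and rungs are spaced 248 mm apart (underside to underside).


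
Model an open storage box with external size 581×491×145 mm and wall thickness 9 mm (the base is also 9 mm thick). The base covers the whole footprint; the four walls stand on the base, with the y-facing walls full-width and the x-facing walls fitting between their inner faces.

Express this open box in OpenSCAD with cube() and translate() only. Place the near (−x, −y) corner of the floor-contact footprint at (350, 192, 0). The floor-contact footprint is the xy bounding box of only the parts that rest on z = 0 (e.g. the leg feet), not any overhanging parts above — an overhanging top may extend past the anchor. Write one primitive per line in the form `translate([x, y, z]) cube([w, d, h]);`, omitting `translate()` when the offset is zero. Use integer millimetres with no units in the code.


translate([350, 192, 0]) cube([581, 491, 9]);
translate([350, 192, 9]) cube([581, 9, 136]);
translate([350, 674, 9]) cube([581, 9, 136]);
translate([350, 201, 9]) cube([9, 473, 136]);
translate([922, 201, 9]) cube([9, 473, 136]);


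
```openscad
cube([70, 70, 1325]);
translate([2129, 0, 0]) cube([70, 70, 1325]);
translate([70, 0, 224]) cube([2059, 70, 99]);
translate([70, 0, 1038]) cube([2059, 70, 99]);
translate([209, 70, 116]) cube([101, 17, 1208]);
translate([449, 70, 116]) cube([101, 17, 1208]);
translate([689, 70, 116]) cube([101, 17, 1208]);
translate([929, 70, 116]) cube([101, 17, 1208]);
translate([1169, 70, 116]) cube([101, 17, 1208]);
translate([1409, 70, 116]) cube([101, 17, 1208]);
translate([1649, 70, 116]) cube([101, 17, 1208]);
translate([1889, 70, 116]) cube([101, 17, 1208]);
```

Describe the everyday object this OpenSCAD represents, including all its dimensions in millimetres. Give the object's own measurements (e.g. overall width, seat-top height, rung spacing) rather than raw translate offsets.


A fence section. Two 70×70 mm posts, 1325 mm tall, stand on the floor with a clear span of 2059 mm between their inner faces. Two horizontal rails of 70×99 mm section span the gap between the posts with their undersides at z = 224 mm and z = 1038 mm, flush with the posts' −y face. 8 pickets, each 101 mm wide, 17 mm thick and 1208 mm tall, are fixed to the +y face of the rails with their bottoms at z = 116 mm, spaced across the span with a 139 mm gap after the −x post and between neighbouring pickets and before the +x post.


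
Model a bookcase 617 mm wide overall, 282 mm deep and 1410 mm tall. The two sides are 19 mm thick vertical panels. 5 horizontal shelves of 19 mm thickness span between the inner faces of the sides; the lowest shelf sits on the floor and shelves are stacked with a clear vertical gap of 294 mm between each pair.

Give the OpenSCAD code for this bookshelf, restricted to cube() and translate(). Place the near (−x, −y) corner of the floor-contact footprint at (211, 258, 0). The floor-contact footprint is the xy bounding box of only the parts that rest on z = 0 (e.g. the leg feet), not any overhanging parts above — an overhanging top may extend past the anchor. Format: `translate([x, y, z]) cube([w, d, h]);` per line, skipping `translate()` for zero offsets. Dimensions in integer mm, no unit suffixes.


translate([211, 258, 0]) cube([19, 282, 1410]);
translate([809, 258, 0]) cube([19, 282, 1410]);
translate([230, 258, 0]) cube([579, 282, 19]);
translate([230, 258, 313]) cube([579, 282, 19]);
translate([230, 258, 626]) cube([579, 282, 19]);
translate([230, 258, 939]) cube([579, 282, 19]);
translate([230, 258, 1252]) cube([579, 282, 19]);


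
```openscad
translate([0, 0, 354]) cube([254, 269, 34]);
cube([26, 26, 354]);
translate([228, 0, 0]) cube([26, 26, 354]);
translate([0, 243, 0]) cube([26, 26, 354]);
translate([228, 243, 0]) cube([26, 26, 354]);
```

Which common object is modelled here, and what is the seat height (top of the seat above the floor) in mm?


A stool. The seat height is 388 mm.

A 254×269×34 slab at z = 354 on four corner posts — a stool. The seat top is 354 + 34 = 388 mm.


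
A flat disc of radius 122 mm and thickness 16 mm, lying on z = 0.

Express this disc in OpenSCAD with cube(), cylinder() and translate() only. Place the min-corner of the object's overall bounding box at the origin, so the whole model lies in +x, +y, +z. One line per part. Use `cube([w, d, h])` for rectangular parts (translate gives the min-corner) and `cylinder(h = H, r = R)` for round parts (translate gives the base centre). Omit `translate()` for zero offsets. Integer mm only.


translate([122, 122, 0]) cylinder(h = 16, r = 122);


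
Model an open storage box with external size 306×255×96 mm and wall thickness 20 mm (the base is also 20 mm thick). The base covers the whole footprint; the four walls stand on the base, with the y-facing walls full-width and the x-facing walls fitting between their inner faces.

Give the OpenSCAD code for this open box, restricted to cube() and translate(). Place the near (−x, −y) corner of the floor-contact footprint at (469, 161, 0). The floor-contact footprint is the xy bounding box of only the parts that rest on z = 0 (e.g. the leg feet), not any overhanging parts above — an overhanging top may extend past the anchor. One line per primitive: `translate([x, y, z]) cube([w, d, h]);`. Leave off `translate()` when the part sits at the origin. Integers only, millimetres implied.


translate([469, 161, 0]) cube([306, 255, 20]);
translate([469, 161, 20]) cube([306, 20, 76]);
translate([469, 396, 20]) cube([306, 20, 76]);
translate([469, 181, 20]) cube([20, 215, 76]);
translate([755, 181, 20]) cube([20, 215, 76]);


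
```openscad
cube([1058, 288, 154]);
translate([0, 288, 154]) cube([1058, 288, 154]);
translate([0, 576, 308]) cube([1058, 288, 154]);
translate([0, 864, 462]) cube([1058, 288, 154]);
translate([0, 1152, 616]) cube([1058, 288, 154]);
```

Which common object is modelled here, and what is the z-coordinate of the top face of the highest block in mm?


A staircase. The total rise is 770 mm.

5 identical blocks, each offset up and back from the previous — a staircase. Each step is 154 mm tall and there are 5 of them, so the total rise is 5 × 154 = 770 mm.


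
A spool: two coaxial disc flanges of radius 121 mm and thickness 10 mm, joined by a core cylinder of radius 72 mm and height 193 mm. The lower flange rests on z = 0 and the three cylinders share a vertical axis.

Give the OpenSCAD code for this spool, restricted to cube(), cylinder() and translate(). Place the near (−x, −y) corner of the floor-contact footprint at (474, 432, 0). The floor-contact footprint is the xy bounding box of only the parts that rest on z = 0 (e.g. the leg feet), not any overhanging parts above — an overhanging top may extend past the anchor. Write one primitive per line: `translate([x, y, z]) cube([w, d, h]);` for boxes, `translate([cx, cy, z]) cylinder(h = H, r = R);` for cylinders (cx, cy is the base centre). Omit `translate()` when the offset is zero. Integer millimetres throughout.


translate([595, 553, 0]) cylinder(h = 10, r = 121);
translate([595, 553, 10]) cylinder(h = 193, r = 72);
translate([595, 553, 203]) cylinder(h = 10, r = 121);


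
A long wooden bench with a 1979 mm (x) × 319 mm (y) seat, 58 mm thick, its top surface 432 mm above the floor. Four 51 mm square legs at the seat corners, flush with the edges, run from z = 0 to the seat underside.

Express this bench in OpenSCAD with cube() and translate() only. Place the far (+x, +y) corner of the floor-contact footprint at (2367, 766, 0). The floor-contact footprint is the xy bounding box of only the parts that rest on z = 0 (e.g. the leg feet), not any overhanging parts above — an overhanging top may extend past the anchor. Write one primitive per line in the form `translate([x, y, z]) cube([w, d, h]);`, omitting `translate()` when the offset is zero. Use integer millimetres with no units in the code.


translate([388, 447, 374]) cube([1979, 319, 58]);
translate([388, 447, 0]) cube([51, 51, 374]);
translate([388, 715, 0]) cube([51, 51, 374]);
translate([2316, 447, 0]) cube([51, 51, 374]);
translate([2316, 715, 0]) cube([51, 51, 374]);


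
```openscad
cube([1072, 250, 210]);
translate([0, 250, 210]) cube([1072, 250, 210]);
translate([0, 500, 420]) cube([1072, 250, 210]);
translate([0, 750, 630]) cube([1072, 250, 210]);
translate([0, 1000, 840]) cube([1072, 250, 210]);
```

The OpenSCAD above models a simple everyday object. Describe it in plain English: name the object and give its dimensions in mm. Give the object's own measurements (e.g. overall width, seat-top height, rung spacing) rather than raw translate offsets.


A straight staircase of 5 solid steps. Each step is 1072 mm wide (x), 250 mm deep (y, the going) and 210 mm tall (the rise). The first step rests on the floor; each subsequent step sits one going further in +y and one rise higher in +z, directly behind and above the previous step with no overlap.


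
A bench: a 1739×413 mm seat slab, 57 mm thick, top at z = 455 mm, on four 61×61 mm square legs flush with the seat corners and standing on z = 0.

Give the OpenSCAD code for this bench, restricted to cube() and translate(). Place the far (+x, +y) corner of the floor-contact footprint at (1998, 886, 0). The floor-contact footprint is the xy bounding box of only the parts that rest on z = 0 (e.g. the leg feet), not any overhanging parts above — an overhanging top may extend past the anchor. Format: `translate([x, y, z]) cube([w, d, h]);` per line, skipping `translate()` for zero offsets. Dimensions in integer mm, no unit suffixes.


// leg_h = 455 − 57 = 398
translate([259, 473, 398]) cube([1739, 413, 57]);
translate([259, 473, 0]) cube([61, 61, 398]);
translate([259, 825, 0]) cube([61, 61, 398]);
translate([1937, 473, 0]) cube([61, 61, 398]);
translate([1937, 825, 0]) cube([61, 61, 398]);


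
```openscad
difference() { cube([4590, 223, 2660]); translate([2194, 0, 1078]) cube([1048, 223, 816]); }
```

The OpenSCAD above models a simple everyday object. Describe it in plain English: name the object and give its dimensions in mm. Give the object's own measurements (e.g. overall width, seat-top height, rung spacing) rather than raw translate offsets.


A wall 4590 mm long (x), 223 mm thick (y), 2660 mm tall, with a rectangular window opening cut through it. The opening is 1048 mm wide and 816 mm tall; its sill is at z = 1078 mm and its near (−x) edge is 2194 mm from the wall's −x end. The opening passes through the full wall thickness.


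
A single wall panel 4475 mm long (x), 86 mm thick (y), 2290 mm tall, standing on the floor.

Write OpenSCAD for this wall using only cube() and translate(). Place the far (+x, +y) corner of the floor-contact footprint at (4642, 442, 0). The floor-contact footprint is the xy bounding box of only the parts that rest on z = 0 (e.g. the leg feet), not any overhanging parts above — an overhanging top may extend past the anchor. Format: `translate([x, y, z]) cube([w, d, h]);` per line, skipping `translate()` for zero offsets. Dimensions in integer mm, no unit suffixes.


translate([167, 356, 0]) cube([4475, 86, 2290]);


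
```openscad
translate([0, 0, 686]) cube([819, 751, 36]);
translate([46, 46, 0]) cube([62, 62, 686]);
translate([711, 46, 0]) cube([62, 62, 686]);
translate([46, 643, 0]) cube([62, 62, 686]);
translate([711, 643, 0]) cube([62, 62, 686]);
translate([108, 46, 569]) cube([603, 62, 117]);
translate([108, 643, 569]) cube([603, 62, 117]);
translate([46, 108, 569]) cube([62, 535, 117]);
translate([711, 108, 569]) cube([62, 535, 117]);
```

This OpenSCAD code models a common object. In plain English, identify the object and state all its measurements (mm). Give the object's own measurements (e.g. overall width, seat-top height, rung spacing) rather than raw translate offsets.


A rectangular dining table. The top is 819×751×36 mm with its upper surface at z = 722 mm. It stands on four 62×62 mm square legs, each inset 46 mm from the nearest pair of top edges, running from the floor to the underside of the top. Four apron rails, 62 mm thick and 117 mm tall, run between adjacent legs with their top edges flush with the underside of the top and their outer faces flush with the legs' outer faces.


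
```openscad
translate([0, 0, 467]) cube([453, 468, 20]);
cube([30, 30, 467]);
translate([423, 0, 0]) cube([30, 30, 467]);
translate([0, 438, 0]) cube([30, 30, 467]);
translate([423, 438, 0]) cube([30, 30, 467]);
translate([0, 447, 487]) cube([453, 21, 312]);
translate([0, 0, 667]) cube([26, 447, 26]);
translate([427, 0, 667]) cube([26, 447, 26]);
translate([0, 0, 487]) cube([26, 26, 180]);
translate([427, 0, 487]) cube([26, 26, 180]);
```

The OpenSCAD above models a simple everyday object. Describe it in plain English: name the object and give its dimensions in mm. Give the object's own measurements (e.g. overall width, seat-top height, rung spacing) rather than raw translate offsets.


A chair. The seat is a 453×468×20 mm slab with its top at z = 487 mm, on four 30×30 mm corner legs (flush with the seat edges, standing on z = 0). A flat backrest 21 mm thick, 312 mm tall, spans the full seat width and rises from the seat top along its +y edge, rear face flush with the rear of the seat. Two armrests of 26×26 mm section run along each side from the seat's front edge to the front of the backrest, top faces 206 mm above the seat top and outer faces flush with the seat's x-edges; a 26×26 mm post under the front of each armrest stands on the seat at the front corner.


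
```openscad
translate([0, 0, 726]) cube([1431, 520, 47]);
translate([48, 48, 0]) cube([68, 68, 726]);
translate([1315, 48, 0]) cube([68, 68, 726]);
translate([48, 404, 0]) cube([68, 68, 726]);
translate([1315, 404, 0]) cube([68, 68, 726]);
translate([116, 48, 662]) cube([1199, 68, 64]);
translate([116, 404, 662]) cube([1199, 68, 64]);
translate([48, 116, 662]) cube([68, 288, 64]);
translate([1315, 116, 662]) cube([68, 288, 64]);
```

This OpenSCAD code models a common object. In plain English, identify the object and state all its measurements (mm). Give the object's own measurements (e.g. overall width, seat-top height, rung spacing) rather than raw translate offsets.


A table: top 1431 mm (x) × 520 mm (y), 47 mm thick, upper face at z = 773 mm, on four 68×68 mm square legs, each inset 48 mm from the nearest pair of top edges from z = 0 to the bottom of the top. Four apron rails, 68 mm thick and 64 mm tall, run between adjacent legs with their top edges flush with the underside of the top and their outer faces flush with the legs' outer faces.


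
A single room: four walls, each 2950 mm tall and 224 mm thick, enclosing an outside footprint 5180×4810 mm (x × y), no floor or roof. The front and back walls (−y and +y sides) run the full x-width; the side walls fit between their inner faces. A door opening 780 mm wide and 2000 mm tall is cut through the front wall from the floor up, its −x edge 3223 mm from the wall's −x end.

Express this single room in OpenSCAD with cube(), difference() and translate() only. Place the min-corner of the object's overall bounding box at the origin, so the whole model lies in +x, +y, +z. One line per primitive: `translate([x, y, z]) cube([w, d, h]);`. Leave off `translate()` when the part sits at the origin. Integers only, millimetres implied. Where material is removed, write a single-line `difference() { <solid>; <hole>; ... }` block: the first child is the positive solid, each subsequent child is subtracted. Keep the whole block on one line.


difference() { cube([5180, 224, 2950]); translate([3223, 0, 0]) cube([780, 224, 2000]); }
translate([0, 4586, 0]) cube([5180, 224, 2950]);
translate([0, 224, 0]) cube([224, 4362, 2950]);
translate([4956, 224, 0]) cube([224, 4362, 2950]);


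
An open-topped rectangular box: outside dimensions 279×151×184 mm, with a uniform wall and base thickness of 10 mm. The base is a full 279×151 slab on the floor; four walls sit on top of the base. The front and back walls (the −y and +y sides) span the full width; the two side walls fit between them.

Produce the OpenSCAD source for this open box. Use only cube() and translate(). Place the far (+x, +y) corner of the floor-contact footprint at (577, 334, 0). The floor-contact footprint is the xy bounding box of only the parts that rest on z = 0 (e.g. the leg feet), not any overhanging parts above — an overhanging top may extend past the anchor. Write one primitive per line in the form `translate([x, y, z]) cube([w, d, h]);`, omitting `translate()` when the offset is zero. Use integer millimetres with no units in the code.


translate([298, 183, 0]) cube([279, 151, 10]);
translate([298, 183, 10]) cube([279, 10, 174]);
translate([298, 324, 10]) cube([279, 10, 174]);
translate([298, 193, 10]) cube([10, 131, 174]);
translate([567, 193, 10]) cube([10, 131, 174]);


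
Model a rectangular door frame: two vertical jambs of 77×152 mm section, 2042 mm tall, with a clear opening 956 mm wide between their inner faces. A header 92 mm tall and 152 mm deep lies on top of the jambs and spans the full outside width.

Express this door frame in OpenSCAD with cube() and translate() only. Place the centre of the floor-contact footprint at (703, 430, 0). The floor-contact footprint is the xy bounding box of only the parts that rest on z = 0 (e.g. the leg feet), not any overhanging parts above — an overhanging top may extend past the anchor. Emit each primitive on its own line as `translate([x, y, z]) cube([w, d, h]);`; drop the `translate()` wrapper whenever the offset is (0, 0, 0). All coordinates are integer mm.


translate([148, 354, 0]) cube([77, 152, 2042]);
translate([1181, 354, 0]) cube([77, 152, 2042]);
translate([148, 354, 2042]) cube([1110, 152, 92]);


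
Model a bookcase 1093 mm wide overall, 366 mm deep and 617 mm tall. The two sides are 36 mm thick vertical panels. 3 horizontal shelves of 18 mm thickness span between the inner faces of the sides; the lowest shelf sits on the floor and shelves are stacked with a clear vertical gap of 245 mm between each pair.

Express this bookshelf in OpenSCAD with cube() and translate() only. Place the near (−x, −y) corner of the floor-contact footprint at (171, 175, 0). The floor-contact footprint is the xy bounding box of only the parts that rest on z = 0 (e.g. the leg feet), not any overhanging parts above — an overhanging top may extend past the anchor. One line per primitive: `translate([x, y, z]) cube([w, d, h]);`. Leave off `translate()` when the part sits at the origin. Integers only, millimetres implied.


translate([171, 175, 0]) cube([36, 366, 617]);
translate([1228, 175, 0]) cube([36, 366, 617]);
translate([207, 175, 0]) cube([1021, 366, 18]);
translate([207, 175, 263]) cube([1021, 366, 18]);
translate([207, 175, 526]) cube([1021, 366, 18]);


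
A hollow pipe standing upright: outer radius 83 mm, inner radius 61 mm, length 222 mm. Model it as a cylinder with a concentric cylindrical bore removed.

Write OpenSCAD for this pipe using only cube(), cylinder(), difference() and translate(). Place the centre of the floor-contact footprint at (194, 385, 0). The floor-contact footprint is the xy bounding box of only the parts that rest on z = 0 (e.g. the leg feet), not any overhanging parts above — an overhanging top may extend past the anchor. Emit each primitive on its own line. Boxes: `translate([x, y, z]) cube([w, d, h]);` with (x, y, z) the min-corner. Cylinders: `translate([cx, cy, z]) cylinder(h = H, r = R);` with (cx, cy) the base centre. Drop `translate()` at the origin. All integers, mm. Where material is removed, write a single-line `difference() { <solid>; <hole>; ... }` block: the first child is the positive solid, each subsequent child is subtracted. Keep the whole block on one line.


difference() { translate([194, 385, 0]) cylinder(h = 222, r = 83); translate([194, 385, 0]) cylinder(h = 222, r = 61); }


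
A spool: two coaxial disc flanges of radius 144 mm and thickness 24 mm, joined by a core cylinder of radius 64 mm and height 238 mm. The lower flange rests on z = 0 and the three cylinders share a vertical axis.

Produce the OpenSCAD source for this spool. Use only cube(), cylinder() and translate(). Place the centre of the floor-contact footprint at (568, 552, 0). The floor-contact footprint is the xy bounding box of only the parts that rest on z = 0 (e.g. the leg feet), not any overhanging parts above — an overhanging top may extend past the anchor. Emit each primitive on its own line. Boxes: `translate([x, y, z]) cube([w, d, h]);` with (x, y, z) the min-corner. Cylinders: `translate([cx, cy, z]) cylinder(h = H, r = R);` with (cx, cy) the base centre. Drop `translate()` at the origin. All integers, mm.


translate([568, 552, 0]) cylinder(h = 24, r = 144);
translate([568, 552, 24]) cylinder(h = 238, r = 64);
translate([568, 552, 262]) cylinder(h = 24, r = 144);


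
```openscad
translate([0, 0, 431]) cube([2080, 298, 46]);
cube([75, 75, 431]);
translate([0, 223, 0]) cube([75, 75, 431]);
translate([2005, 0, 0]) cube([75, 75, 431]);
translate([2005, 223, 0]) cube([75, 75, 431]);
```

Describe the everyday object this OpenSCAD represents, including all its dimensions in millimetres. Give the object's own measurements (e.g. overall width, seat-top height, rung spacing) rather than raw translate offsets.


A long wooden bench with a 2080 mm (x) × 298 mm (y) seat, 46 mm thick, its top surface 477 mm above the floor. Four 75 mm square legs at the seat corners, flush with the edges, run from z = 0 to the seat underside.


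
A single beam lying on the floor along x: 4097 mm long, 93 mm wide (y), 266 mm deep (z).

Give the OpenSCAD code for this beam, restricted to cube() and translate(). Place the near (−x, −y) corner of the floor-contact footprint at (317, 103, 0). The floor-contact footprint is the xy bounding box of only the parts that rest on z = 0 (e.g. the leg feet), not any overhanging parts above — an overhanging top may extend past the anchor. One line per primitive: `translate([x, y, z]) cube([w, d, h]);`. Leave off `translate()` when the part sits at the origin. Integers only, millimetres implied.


translate([317, 103, 0]) cube([4097, 93, 266]);


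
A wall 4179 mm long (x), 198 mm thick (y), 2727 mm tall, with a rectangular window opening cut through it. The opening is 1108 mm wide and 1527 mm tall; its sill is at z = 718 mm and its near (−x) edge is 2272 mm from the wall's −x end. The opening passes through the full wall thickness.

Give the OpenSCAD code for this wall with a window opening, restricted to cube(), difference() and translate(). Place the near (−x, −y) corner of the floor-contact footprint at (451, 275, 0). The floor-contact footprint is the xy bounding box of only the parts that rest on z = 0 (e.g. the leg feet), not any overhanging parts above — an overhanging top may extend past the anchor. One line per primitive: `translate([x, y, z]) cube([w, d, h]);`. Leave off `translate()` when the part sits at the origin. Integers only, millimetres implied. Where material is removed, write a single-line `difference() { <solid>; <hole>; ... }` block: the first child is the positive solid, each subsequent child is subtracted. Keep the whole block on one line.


difference() { translate([451, 275, 0]) cube([4179, 198, 2727]); translate([2723, 275, 718]) cube([1108, 198, 1527]); }


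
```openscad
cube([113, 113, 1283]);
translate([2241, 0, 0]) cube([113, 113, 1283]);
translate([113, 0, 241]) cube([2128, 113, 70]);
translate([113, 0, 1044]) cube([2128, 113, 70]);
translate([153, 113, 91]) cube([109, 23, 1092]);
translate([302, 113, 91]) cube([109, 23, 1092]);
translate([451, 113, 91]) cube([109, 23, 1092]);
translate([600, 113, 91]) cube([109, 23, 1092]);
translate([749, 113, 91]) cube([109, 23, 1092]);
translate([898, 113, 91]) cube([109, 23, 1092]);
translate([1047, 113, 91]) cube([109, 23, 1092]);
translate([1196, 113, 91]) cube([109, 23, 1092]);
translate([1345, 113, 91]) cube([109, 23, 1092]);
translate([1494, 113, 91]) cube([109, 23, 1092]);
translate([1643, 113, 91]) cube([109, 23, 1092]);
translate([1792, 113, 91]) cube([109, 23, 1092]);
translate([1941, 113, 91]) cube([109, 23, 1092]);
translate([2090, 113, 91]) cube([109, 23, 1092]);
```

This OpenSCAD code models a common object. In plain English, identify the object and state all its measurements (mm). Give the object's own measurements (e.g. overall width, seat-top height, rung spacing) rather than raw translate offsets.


A fence section. Two 113×113 mm posts, 1283 mm tall, stand on the floor with a clear span of 2128 mm between their inner faces. Two horizontal rails of 113×70 mm section span the gap between the posts with their undersides at z = 241 mm and z = 1044 mm, flush with the posts' −y face. 14 pickets, each 109 mm wide, 23 mm thick and 1092 mm tall, are fixed to the +y face of the rails with their bottoms at z = 91 mm, spaced across the span with a 40 mm gap after the −x post and between neighbouring pickets, with 42 mm left before the +x post.
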